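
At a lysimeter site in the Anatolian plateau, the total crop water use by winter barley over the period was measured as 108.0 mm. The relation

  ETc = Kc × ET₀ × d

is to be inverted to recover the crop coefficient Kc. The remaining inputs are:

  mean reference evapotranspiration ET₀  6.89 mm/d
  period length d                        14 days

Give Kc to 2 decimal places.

ETc = Kc × ET₀ × d  ⇒  Kc = ETc / (ET₀ × d)
Kc = 108.0 / (6.89 × 14) = 108.0 / 96.46 = 1.1196

1.12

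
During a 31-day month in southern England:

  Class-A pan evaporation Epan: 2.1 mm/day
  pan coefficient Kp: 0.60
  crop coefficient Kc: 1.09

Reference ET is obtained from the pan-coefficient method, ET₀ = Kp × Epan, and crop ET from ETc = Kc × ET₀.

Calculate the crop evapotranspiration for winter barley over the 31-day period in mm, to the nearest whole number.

ET₀ = 0.60 × 2.1 = 1.2600 mm/d
ETc = Kc × ET₀ = 1.09 × 1.2600 = 1.3734 mm/d
Over 31 days: 1.3734 × 31 = 42.575 mm

43 mm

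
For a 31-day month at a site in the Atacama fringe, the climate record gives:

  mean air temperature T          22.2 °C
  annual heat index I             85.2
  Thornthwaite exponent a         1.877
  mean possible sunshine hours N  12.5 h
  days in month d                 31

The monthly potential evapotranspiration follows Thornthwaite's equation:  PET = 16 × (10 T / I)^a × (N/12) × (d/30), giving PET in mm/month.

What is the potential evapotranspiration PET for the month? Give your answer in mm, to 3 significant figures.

10T/I = 10 × 22.2 / 85.2 = 2.6056
(10T/I)^a = 2.6056^1.877 = 6.0347
Uncorrected PET = 16 × 6.0347 = 96.555 mm
Correction = (N/12)(d/30) = (12.5/12)(31/30) = 1.0764
PET = 96.555 × 1.0764 = 103.932 mm/month

104 mm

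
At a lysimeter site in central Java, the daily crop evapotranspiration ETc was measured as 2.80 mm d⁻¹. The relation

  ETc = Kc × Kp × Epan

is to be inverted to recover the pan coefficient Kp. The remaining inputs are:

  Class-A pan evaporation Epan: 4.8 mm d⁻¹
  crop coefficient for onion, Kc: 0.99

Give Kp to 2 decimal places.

0.59

ETc = Kc × Kp × Epan  ⇒  Kp = ETc / (Kc × Epan)
Kp = 2.80 / (0.99 × 4.8) = 2.80 / 4.752 = 0.5892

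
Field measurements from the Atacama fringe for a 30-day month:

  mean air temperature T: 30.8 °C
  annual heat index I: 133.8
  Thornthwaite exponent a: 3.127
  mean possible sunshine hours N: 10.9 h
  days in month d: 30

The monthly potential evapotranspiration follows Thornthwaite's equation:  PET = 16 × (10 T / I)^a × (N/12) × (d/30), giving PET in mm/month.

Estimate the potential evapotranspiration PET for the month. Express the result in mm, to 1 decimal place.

197.1 mm

10T/I = 10 × 30.8 / 133.8 = 2.3019
(10T/I)^a = 2.3019^3.127 = 13.5595
Uncorrected PET = 16 × 13.5595 = 216.952 mm
Correction = (N/12)(d/30) = (10.9/12)(30/30) = 0.9083
PET = 216.952 × 0.9083 = 197.058 mm/month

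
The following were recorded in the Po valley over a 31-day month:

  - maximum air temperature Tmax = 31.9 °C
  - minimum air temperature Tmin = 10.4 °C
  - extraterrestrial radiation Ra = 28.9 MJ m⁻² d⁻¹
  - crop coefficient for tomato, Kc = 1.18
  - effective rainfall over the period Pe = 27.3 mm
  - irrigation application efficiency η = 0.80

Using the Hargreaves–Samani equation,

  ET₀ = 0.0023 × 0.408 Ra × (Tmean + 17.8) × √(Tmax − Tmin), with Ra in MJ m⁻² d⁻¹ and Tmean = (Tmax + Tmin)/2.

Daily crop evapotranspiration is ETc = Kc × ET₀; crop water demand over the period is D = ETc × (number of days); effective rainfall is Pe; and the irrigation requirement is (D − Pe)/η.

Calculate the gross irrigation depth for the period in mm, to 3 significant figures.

190 mm

Tmean = (31.9 + 10.4)/2 = 21.15 °C
0.408 Ra = 0.408 × 28.9 = 11.7912 mm/d equivalent
ET₀ = 0.0023 × 11.7912 × (21.15 + 17.8) × √21.5 = 0.0023 × 11.7912 × 38.95 × 4.6368 = 4.8979 mm/d
ETc = Kc × ET₀ = 1.18 × 4.8979 = 5.7795 mm/d
Crop demand D = ETc × 31 d = 5.7795 × 31 = 179.165 mm
D − Pe = 179.165 − 27.3 = 151.865 mm
Gross irrigation = 151.865 / 0.80 = 189.831 mm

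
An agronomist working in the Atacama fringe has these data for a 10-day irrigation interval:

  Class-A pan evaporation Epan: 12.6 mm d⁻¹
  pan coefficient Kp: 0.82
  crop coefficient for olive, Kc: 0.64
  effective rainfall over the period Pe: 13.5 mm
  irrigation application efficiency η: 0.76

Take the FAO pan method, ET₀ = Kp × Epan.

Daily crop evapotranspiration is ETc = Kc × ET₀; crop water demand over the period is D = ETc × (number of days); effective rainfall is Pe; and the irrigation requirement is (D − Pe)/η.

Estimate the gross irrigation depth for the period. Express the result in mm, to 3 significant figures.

ET₀ = 0.82 × 12.6 = 10.3320 mm/d
ETc = Kc × ET₀ = 0.64 × 10.3320 = 6.6125 mm/d
Crop demand D = ETc × 10 d = 6.6125 × 10 = 66.125 mm
D − Pe = 66.125 − 13.5 = 52.625 mm
Gross irrigation = 52.625 / 0.76 = 69.243 mm

69.2 mm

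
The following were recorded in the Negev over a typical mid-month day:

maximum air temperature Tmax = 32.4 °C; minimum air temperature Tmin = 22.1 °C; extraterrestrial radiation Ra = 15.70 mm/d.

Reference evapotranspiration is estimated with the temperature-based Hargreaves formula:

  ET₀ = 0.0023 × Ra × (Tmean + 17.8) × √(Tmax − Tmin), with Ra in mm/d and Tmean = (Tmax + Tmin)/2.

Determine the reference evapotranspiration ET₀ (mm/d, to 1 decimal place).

5.2 mm/d

Tmean = (32.4 + 22.1)/2 = 27.25 °C
ET₀ = 0.0023 × 15.70 × (27.25 + 17.8) × √10.3 = 0.0023 × 15.70 × 45.05 × 3.2094 = 5.2209 mm/d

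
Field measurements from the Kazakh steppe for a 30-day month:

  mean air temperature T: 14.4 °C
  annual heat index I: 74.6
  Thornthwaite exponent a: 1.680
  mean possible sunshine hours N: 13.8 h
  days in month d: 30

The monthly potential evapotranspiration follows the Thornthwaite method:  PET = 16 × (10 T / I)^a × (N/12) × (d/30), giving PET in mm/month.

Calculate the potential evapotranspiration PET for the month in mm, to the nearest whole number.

10T/I = 10 × 14.4 / 74.6 = 1.9303
(10T/I)^a = 1.9303^1.680 = 3.0189
Uncorrected PET = 16 × 3.0189 = 48.302 mm
Correction = (N/12)(d/30) = (13.8/12)(30/30) = 1.1500
PET = 48.302 × 1.1500 = 55.547 mm/month

56 mm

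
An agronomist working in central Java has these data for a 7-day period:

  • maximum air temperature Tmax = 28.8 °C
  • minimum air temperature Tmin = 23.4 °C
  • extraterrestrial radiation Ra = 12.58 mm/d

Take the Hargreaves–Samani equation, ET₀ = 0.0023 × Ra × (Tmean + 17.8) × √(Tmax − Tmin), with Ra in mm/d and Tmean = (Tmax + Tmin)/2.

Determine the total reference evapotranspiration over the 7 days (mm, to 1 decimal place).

Tmean = (28.8 + 23.4)/2 = 26.10 °C
ET₀ = 0.0023 × 12.58 × (26.10 + 17.8) × √5.4 = 0.0023 × 12.58 × 43.90 × 2.3238 = 2.9517 mm/d
Over 7 days: 2.9517 × 7 = 20.662 mm

20.7 mm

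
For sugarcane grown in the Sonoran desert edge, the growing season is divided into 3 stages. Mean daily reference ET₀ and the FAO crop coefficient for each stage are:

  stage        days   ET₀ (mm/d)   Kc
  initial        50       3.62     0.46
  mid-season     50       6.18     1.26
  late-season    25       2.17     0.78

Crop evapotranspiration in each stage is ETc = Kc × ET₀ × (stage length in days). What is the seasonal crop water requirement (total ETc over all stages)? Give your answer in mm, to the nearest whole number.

515 mm

initial: 0.46 × 3.62 × 50 = 83.26 mm
mid-season: 1.26 × 6.18 × 50 = 389.34 mm
late-season: 0.78 × 2.17 × 25 = 42.32 mm
Seasonal total = 514.92 mm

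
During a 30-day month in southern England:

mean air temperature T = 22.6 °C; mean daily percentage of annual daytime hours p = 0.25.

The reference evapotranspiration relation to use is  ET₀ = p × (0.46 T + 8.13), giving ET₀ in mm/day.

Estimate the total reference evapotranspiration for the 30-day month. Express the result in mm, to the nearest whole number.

ET₀ = 0.25 × (0.46 × 22.6 + 8.13) = 0.25 × 18.526 = 4.6315 mm/d
Monthly total = 4.6315 × 30 = 138.945 mm

139 mm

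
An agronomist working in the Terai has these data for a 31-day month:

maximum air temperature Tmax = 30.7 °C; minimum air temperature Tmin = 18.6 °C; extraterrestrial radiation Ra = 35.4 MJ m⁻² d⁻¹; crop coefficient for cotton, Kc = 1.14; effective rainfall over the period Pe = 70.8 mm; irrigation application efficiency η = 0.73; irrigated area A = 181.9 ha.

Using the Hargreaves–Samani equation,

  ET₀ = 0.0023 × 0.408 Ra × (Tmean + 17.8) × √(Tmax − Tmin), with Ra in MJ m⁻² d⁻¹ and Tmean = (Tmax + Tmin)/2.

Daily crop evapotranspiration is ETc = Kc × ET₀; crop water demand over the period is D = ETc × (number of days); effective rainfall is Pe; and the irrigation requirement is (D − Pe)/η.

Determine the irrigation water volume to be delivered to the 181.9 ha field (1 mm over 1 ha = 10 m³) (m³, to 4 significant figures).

255500 m³

Tmean = (30.7 + 18.6)/2 = 24.65 °C
0.408 Ra = 0.408 × 35.4 = 14.4432 mm/d equivalent
ET₀ = 0.0023 × 14.4432 × (24.65 + 17.8) × √12.1 = 0.0023 × 14.4432 × 42.45 × 3.4785 = 4.9052 mm/d
ETc = Kc × ET₀ = 1.14 × 4.9052 = 5.5919 mm/d
Crop demand D = ETc × 31 d = 5.5919 × 31 = 173.349 mm
D − Pe = 173.349 − 70.8 = 102.549 mm
Gross irrigation = 102.549 / 0.73 = 140.478 mm
Volume = 140.478 mm × 181.9 ha × 10 = 255529.5 m³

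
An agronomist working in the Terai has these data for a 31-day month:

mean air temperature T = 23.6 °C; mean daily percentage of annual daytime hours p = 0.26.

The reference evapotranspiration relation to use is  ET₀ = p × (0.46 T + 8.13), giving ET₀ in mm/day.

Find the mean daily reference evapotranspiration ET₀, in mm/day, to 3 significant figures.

4.94 mm/day

ET₀ = 0.26 × (0.46 × 23.6 + 8.13) = 0.26 × 18.986 = 4.9364 mm/d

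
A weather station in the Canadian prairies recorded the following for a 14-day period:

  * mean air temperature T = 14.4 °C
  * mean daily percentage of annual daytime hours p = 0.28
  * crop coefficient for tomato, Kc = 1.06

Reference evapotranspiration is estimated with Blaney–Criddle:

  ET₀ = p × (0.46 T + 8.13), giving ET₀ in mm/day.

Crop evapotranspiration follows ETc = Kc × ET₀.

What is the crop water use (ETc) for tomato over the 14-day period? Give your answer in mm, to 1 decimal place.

ET₀ = 0.28 × (0.46 × 14.4 + 8.13) = 0.28 × 14.754 = 4.1311 mm/d
ETc = Kc × ET₀ = 1.06 × 4.1311 = 4.3790 mm/d
Over 14 days: 4.3790 × 14 = 61.306 mm

61.3 mm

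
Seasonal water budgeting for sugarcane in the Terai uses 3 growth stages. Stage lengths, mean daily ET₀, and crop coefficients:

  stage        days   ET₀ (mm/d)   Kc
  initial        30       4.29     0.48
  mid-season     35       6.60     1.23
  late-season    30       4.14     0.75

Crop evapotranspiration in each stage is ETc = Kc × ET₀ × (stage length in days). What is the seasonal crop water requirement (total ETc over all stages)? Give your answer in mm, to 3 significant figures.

439 mm

initial: 0.48 × 4.29 × 30 = 61.78 mm
mid-season: 1.23 × 6.60 × 35 = 284.13 mm
late-season: 0.75 × 4.14 × 30 = 93.15 mm
Seasonal total = 439.06 mm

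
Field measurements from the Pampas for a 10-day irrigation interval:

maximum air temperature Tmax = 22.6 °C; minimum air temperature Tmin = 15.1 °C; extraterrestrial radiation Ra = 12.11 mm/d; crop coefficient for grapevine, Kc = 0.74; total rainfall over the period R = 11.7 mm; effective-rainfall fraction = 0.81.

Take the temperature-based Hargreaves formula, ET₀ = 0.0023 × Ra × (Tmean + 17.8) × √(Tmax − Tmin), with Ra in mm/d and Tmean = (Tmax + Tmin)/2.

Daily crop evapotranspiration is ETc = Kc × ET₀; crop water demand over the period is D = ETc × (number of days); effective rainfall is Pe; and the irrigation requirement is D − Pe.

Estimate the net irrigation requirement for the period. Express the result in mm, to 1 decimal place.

Tmean = (22.6 + 15.1)/2 = 18.85 °C
ET₀ = 0.0023 × 12.11 × (18.85 + 17.8) × √7.5 = 0.0023 × 12.11 × 36.65 × 2.7386 = 2.7956 mm/d
ETc = Kc × ET₀ = 0.74 × 2.7956 = 2.0687 mm/d
Crop demand D = ETc × 10 d = 2.0687 × 10 = 20.687 mm
Pe = 0.81 × 11.7 = 9.477 mm
D − Pe = 20.687 − 9.477 = 11.210 mm

11.2 mm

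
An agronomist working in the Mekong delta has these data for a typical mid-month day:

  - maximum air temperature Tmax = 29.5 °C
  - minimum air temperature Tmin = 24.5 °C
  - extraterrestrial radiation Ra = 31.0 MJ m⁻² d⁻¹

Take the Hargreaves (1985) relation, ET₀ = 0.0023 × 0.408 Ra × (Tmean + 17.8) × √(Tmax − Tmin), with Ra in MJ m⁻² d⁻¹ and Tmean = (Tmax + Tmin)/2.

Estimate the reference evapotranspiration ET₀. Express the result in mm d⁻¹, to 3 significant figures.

Tmean = (29.5 + 24.5)/2 = 27.00 °C
0.408 Ra = 0.408 × 31.0 = 12.6480 mm/d equivalent
ET₀ = 0.0023 × 12.6480 × (27.00 + 17.8) × √5.0 = 0.0023 × 12.6480 × 44.80 × 2.2361 = 2.9142 mm/d

2.91 mm d⁻¹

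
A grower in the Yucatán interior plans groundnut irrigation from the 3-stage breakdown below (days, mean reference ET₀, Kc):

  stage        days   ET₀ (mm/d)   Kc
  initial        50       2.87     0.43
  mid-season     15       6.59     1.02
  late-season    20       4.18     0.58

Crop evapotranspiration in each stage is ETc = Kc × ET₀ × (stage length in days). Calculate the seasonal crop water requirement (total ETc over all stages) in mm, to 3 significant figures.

initial: 0.43 × 2.87 × 50 = 61.71 mm
mid-season: 1.02 × 6.59 × 15 = 100.83 mm
late-season: 0.58 × 4.18 × 20 = 48.49 mm
Seasonal total = 211.03 mm

211 mm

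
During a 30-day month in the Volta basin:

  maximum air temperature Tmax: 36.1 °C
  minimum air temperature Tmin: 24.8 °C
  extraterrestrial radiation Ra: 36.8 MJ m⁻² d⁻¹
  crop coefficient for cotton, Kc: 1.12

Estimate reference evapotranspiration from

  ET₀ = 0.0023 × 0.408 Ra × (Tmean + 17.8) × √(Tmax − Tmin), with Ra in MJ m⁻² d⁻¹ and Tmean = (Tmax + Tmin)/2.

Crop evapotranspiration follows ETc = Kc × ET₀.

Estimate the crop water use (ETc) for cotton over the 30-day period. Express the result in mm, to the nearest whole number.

188 mm

Tmean = (36.1 + 24.8)/2 = 30.45 °C
0.408 Ra = 0.408 × 36.8 = 15.0144 mm/d equivalent
ET₀ = 0.0023 × 15.0144 × (30.45 + 17.8) × √11.3 = 0.0023 × 15.0144 × 48.25 × 3.3615 = 5.6010 mm/d
ETc = Kc × ET₀ = 1.12 × 5.6010 = 6.2731 mm/d
Over 30 days: 6.2731 × 30 = 188.193 mm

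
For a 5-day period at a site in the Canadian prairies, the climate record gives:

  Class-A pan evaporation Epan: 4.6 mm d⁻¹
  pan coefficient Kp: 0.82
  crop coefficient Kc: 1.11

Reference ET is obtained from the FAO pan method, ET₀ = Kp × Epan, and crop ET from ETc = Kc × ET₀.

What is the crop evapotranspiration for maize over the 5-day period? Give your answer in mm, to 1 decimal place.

ET₀ = 0.82 × 4.6 = 3.7720 mm/d
ETc = Kc × ET₀ = 1.11 × 3.7720 = 4.1869 mm/d
Over 5 days: 4.1869 × 5 = 20.935 mm

20.9 mm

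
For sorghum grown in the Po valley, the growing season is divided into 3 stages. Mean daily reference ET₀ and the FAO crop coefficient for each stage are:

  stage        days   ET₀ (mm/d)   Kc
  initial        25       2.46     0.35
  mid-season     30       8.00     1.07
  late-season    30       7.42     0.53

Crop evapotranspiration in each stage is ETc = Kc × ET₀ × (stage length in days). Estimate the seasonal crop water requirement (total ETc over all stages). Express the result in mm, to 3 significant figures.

initial: 0.35 × 2.46 × 25 = 21.53 mm
mid-season: 1.07 × 8.00 × 30 = 256.80 mm
late-season: 0.53 × 7.42 × 30 = 117.98 mm
Seasonal total = 396.31 mm

396 mm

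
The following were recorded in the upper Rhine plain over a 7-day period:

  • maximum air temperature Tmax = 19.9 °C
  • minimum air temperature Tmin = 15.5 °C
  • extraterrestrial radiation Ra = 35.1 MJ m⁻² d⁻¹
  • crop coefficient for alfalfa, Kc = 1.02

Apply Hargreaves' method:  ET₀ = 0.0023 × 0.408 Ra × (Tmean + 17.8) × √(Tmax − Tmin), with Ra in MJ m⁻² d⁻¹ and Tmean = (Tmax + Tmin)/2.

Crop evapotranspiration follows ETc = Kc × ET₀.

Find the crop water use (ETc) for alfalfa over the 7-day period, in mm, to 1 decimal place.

Tmean = (19.9 + 15.5)/2 = 17.70 °C
0.408 Ra = 0.408 × 35.1 = 14.3208 mm/d equivalent
ET₀ = 0.0023 × 14.3208 × (17.70 + 17.8) × √4.4 = 0.0023 × 14.3208 × 35.50 × 2.0976 = 2.4527 mm/d
ETc = Kc × ET₀ = 1.02 × 2.4527 = 2.5018 mm/d
Over 7 days: 2.5018 × 7 = 17.513 mm

17.5 mm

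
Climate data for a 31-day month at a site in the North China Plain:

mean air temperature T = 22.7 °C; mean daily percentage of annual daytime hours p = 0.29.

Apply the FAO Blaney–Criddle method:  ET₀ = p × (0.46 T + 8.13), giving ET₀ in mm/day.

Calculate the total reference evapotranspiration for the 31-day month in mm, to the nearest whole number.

167 mm

ET₀ = 0.29 × (0.46 × 22.7 + 8.13) = 0.29 × 18.572 = 5.3859 mm/d
Monthly total = 5.3859 × 31 = 166.963 mm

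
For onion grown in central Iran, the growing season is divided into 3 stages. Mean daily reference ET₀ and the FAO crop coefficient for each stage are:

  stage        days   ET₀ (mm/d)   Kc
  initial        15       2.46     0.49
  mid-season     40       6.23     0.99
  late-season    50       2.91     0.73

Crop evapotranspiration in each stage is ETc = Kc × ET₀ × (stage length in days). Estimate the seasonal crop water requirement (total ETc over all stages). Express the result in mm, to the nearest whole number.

initial: 0.49 × 2.46 × 15 = 18.08 mm
mid-season: 0.99 × 6.23 × 40 = 246.71 mm
late-season: 0.73 × 2.91 × 50 = 106.22 mm
Seasonal total = 371.01 mm

371 mm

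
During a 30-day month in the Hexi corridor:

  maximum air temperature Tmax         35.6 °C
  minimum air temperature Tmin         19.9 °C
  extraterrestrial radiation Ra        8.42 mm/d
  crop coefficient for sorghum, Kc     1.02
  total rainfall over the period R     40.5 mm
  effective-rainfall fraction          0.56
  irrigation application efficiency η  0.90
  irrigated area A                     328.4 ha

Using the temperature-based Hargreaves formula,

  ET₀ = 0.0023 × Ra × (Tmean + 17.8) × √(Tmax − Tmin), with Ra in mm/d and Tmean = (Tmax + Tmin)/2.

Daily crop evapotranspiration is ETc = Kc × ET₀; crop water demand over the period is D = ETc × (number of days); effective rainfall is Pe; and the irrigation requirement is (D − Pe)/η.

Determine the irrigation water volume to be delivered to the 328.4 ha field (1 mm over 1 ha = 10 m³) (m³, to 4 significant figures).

307500 m³

Tmean = (35.6 + 19.9)/2 = 27.75 °C
ET₀ = 0.0023 × 8.42 × (27.75 + 17.8) × √15.7 = 0.0023 × 8.42 × 45.55 × 3.9623 = 3.4952 mm/d
ETc = Kc × ET₀ = 1.02 × 3.4952 = 3.5651 mm/d
Crop demand D = ETc × 30 d = 3.5651 × 30 = 106.953 mm
Pe = 0.56 × 40.5 = 22.680 mm
D − Pe = 106.953 − 22.680 = 84.273 mm
Gross irrigation = 84.273 / 0.90 = 93.637 mm
Volume = 93.637 mm × 328.4 ha × 10 = 307503.9 m³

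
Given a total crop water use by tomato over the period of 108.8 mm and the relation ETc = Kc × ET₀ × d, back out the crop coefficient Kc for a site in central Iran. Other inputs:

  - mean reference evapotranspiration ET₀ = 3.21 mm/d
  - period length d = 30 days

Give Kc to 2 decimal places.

1.13

ETc = Kc × ET₀ × d  ⇒  Kc = ETc / (ET₀ × d)
Kc = 108.8 / (3.21 × 30) = 108.8 / 96.30 = 1.1298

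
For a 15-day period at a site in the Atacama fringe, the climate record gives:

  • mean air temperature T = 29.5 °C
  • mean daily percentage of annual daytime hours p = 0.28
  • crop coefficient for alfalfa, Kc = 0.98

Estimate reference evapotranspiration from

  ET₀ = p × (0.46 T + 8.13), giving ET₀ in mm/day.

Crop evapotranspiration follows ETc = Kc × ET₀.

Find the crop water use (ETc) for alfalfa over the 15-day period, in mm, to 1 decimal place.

ET₀ = 0.28 × (0.46 × 29.5 + 8.13) = 0.28 × 21.700 = 6.0760 mm/d
ETc = Kc × ET₀ = 0.98 × 6.0760 = 5.9545 mm/d
Over 15 days: 5.9545 × 15 = 89.318 mm

89.3 mm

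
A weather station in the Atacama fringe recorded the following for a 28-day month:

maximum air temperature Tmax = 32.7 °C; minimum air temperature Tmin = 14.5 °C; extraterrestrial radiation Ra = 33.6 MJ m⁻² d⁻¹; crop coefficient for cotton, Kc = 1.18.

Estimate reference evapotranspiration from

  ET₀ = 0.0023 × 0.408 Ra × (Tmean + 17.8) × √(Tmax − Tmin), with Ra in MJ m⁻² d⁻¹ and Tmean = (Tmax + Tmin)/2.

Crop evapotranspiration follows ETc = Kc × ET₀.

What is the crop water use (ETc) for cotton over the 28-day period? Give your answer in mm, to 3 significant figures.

Tmean = (32.7 + 14.5)/2 = 23.60 °C
0.408 Ra = 0.408 × 33.6 = 13.7088 mm/d equivalent
ET₀ = 0.0023 × 13.7088 × (23.60 + 17.8) × √18.2 = 0.0023 × 13.7088 × 41.40 × 4.2661 = 5.5688 mm/d
ETc = Kc × ET₀ = 1.18 × 5.5688 = 6.5712 mm/d
Over 28 days: 6.5712 × 28 = 183.994 mm

184 mm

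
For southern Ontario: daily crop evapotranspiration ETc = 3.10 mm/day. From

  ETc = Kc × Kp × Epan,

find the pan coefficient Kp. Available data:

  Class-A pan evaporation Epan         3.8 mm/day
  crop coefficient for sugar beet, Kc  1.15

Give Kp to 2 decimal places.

ETc = Kc × Kp × Epan  ⇒  Kp = ETc / (Kc × Epan)
Kp = 3.10 / (1.15 × 3.8) = 3.10 / 4.370 = 0.7094

0.71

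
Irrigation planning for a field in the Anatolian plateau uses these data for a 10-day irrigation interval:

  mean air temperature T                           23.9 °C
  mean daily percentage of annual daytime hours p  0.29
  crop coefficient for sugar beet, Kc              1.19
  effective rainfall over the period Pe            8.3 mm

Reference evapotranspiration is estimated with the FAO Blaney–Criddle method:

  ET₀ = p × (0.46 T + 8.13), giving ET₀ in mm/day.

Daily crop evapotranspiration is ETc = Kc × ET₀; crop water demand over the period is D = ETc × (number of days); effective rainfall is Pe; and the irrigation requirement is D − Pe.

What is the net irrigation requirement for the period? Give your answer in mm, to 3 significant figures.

57.7 mm

ET₀ = 0.29 × (0.46 × 23.9 + 8.13) = 0.29 × 19.124 = 5.5460 mm/d
ETc = Kc × ET₀ = 1.19 × 5.5460 = 6.5997 mm/d
Crop demand D = ETc × 10 d = 6.5997 × 10 = 65.997 mm
D − Pe = 65.997 − 8.3 = 57.697 mm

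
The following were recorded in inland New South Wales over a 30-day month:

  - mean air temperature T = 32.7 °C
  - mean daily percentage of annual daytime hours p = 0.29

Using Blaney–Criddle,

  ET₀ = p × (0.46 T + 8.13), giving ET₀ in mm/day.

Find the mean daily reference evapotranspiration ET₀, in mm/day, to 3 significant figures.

6.72 mm/day

ET₀ = 0.29 × (0.46 × 32.7 + 8.13) = 0.29 × 23.172 = 6.7199 mm/d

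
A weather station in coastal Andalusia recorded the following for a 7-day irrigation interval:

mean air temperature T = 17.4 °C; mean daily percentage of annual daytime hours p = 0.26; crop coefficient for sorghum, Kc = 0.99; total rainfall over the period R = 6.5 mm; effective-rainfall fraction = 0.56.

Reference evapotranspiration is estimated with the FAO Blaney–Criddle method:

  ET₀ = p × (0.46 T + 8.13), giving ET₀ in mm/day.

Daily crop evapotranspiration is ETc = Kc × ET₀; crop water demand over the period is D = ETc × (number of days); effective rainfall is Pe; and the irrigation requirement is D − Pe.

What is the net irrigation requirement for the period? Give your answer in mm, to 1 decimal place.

25.4 mm

ET₀ = 0.26 × (0.46 × 17.4 + 8.13) = 0.26 × 16.134 = 4.1948 mm/d
ETc = Kc × ET₀ = 0.99 × 4.1948 = 4.1529 mm/d
Crop demand D = ETc × 7 d = 4.1529 × 7 = 29.070 mm
Pe = 0.56 × 6.5 = 3.640 mm
D − Pe = 29.070 − 3.640 = 25.430 mm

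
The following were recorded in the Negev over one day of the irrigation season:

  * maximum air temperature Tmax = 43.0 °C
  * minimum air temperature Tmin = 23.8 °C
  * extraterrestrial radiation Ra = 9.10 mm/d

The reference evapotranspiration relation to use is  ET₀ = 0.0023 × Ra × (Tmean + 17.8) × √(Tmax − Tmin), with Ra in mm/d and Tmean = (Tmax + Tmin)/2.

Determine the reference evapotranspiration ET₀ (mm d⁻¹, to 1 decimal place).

Tmean = (43.0 + 23.8)/2 = 33.40 °C
ET₀ = 0.0023 × 9.10 × (33.40 + 17.8) × √19.2 = 0.0023 × 9.10 × 51.20 × 4.3818 = 4.6956 mm/d

4.7 mm d⁻¹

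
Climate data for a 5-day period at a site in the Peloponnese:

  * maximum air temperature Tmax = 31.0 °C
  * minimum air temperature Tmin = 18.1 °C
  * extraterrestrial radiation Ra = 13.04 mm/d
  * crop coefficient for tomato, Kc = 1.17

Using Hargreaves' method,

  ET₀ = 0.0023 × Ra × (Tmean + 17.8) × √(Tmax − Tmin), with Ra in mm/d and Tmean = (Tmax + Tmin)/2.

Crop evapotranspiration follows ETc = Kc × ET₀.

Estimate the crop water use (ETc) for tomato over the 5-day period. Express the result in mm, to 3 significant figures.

26.7 mm

Tmean = (31.0 + 18.1)/2 = 24.55 °C
ET₀ = 0.0023 × 13.04 × (24.55 + 17.8) × √12.9 = 0.0023 × 13.04 × 42.35 × 3.5917 = 4.5620 mm/d
ETc = Kc × ET₀ = 1.17 × 4.5620 = 5.3375 mm/d
Over 5 days: 5.3375 × 5 = 26.688 mm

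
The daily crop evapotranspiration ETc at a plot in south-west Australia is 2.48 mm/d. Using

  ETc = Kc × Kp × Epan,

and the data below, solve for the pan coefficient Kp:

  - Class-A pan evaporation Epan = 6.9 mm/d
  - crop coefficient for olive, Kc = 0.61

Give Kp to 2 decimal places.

0.59

ETc = Kc × Kp × Epan  ⇒  Kp = ETc / (Kc × Epan)
Kp = 2.48 / (0.61 × 6.9) = 2.48 / 4.209 = 0.5892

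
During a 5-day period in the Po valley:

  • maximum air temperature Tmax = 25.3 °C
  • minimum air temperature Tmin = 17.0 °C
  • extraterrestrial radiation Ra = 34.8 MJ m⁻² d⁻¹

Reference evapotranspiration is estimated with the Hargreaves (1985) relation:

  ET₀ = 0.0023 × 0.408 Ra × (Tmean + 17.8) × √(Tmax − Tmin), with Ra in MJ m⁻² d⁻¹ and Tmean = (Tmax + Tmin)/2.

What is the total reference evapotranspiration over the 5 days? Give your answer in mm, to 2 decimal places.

Tmean = (25.3 + 17.0)/2 = 21.15 °C
0.408 Ra = 0.408 × 34.8 = 14.1984 mm/d equivalent
ET₀ = 0.0023 × 14.1984 × (21.15 + 17.8) × √8.3 = 0.0023 × 14.1984 × 38.95 × 2.8810 = 3.6645 mm/d
Over 5 days: 3.6645 × 5 = 18.323 mm

18.32 mm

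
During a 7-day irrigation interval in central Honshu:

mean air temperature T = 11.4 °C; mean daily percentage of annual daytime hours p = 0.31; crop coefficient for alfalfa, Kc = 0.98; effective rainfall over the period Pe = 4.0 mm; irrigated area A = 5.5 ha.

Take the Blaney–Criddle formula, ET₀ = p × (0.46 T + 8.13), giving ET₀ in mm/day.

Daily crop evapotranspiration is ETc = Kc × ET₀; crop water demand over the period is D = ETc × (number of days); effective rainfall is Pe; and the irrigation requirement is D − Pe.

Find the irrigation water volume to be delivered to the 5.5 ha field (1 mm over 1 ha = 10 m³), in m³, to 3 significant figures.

ET₀ = 0.31 × (0.46 × 11.4 + 8.13) = 0.31 × 13.374 = 4.1459 mm/d
ETc = Kc × ET₀ = 0.98 × 4.1459 = 4.0630 mm/d
Crop demand D = ETc × 7 d = 4.0630 × 7 = 28.441 mm
D − Pe = 28.441 − 4.0 = 24.441 mm
Volume = 24.441 mm × 5.5 ha × 10 = 1344.3 m³

1340 m³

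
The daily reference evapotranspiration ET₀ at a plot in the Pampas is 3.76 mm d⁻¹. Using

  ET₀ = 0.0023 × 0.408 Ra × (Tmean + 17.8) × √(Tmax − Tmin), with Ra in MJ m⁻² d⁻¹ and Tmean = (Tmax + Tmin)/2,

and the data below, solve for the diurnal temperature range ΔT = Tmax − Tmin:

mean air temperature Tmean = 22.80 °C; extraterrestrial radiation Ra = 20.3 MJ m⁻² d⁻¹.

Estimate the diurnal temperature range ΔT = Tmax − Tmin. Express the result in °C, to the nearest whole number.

24 °C

√ΔT = ET₀ / [0.0023 × 0.408 × Ra × (Tmean+17.8)] = 3.76 / (0.0023 × 8.2824 × 40.60) = 4.8616
ΔT = 4.8616² = 23.635 °C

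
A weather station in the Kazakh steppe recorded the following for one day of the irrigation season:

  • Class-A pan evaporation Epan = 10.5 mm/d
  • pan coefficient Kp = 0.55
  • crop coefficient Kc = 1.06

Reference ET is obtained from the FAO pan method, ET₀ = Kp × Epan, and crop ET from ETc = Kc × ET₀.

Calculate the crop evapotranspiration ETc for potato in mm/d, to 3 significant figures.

ET₀ = 0.55 × 10.5 = 5.7750 mm/d
ETc = Kc × ET₀ = 1.06 × 5.7750 = 6.1215 mm/d

6.12 mm/d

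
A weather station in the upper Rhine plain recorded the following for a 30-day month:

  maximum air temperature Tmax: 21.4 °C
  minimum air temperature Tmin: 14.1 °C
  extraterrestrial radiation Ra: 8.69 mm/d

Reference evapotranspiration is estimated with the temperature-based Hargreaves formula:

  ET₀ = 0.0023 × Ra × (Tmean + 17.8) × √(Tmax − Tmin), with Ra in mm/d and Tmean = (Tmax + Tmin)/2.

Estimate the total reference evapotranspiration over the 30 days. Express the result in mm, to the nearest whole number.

58 mm

Tmean = (21.4 + 14.1)/2 = 17.75 °C
ET₀ = 0.0023 × 8.69 × (17.75 + 17.8) × √7.3 = 0.0023 × 8.69 × 35.55 × 2.7019 = 1.9198 mm/d
Over 30 days: 1.9198 × 30 = 57.594 mm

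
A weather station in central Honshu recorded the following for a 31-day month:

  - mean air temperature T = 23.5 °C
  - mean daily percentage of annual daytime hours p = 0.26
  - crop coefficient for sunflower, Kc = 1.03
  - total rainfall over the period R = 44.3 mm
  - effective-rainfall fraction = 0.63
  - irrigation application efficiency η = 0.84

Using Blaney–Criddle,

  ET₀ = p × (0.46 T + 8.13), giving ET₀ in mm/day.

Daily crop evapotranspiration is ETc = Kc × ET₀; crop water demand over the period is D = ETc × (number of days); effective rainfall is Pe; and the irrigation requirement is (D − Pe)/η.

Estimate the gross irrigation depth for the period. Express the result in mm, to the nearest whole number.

ET₀ = 0.26 × (0.46 × 23.5 + 8.13) = 0.26 × 18.940 = 4.9244 mm/d
ETc = Kc × ET₀ = 1.03 × 4.9244 = 5.0721 mm/d
Crop demand D = ETc × 31 d = 5.0721 × 31 = 157.235 mm
Pe = 0.63 × 44.3 = 27.909 mm
D − Pe = 157.235 − 27.909 = 129.326 mm
Gross irrigation = 129.326 / 0.84 = 153.960 mm

154 mm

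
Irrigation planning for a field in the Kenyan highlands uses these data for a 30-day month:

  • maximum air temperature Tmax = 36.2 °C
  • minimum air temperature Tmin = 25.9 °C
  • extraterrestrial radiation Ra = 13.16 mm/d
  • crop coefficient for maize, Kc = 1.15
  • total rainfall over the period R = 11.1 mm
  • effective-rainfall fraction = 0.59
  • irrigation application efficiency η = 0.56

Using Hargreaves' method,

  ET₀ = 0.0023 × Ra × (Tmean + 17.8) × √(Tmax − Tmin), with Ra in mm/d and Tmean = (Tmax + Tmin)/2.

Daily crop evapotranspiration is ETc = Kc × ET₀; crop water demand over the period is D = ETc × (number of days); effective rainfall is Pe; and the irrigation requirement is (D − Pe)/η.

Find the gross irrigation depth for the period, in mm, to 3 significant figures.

Tmean = (36.2 + 25.9)/2 = 31.05 °C
ET₀ = 0.0023 × 13.16 × (31.05 + 17.8) × √10.3 = 0.0023 × 13.16 × 48.85 × 3.2094 = 4.7454 mm/d
ETc = Kc × ET₀ = 1.15 × 4.7454 = 5.4572 mm/d
Crop demand D = ETc × 30 d = 5.4572 × 30 = 163.716 mm
Pe = 0.59 × 11.1 = 6.549 mm
D − Pe = 163.716 − 6.549 = 157.167 mm
Gross irrigation = 157.167 / 0.56 = 280.655 mm

281 mm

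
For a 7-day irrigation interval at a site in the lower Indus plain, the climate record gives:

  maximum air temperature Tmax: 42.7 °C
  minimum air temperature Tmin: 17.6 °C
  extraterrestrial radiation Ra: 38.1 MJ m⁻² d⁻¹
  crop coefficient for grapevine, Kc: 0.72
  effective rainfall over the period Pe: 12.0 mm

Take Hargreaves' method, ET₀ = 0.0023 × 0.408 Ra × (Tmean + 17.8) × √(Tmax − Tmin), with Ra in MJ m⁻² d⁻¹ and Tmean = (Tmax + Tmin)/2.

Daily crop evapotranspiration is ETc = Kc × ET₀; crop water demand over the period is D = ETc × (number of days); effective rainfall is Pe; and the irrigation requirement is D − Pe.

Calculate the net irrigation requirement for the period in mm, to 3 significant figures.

Tmean = (42.7 + 17.6)/2 = 30.15 °C
0.408 Ra = 0.408 × 38.1 = 15.5448 mm/d equivalent
ET₀ = 0.0023 × 15.5448 × (30.15 + 17.8) × √25.1 = 0.0023 × 15.5448 × 47.95 × 5.0100 = 8.5889 mm/d
ETc = Kc × ET₀ = 0.72 × 8.5889 = 6.1840 mm/d
Crop demand D = ETc × 7 d = 6.1840 × 7 = 43.288 mm
D − Pe = 43.288 − 12.0 = 31.288 mm

31.3 mm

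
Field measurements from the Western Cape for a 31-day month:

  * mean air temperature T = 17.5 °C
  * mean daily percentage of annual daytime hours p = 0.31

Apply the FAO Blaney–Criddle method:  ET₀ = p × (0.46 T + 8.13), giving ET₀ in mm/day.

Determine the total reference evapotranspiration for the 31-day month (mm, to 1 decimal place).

155.5 mm

ET₀ = 0.31 × (0.46 × 17.5 + 8.13) = 0.31 × 16.180 = 5.0158 mm/d
Monthly total = 5.0158 × 31 = 155.490 mm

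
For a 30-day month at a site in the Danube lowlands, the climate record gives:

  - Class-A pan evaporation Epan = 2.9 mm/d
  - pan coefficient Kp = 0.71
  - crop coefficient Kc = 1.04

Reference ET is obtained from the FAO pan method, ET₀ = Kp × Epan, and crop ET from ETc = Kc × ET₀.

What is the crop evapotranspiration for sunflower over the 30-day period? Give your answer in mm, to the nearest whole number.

64 mm

ET₀ = 0.71 × 2.9 = 2.0590 mm/d
ETc = Kc × ET₀ = 1.04 × 2.0590 = 2.1414 mm/d
Over 30 days: 2.1414 × 30 = 64.242 mm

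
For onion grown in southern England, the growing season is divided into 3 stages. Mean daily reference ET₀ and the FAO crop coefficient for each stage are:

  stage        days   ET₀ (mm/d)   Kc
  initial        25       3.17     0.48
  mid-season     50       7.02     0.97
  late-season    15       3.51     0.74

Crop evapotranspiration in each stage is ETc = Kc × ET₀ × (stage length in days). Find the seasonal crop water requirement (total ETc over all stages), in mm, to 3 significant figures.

initial: 0.48 × 3.17 × 25 = 38.04 mm
mid-season: 0.97 × 7.02 × 50 = 340.47 mm
late-season: 0.74 × 3.51 × 15 = 38.96 mm
Seasonal total = 417.47 mm

417 mm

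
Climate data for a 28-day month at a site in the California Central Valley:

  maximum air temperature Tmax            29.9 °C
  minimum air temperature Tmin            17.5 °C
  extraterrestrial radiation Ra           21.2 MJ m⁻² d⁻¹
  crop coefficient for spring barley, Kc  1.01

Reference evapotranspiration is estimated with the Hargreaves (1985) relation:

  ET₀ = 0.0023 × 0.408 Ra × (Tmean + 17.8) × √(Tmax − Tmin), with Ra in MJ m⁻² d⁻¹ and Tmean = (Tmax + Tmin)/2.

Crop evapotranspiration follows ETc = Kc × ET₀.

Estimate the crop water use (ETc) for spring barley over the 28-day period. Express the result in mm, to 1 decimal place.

Tmean = (29.9 + 17.5)/2 = 23.70 °C
0.408 Ra = 0.408 × 21.2 = 8.6496 mm/d equivalent
ET₀ = 0.0023 × 8.6496 × (23.70 + 17.8) × √12.4 = 0.0023 × 8.6496 × 41.50 × 3.5214 = 2.9073 mm/d
ETc = Kc × ET₀ = 1.01 × 2.9073 = 2.9364 mm/d
Over 28 days: 2.9364 × 28 = 82.219 mm

82.2 mm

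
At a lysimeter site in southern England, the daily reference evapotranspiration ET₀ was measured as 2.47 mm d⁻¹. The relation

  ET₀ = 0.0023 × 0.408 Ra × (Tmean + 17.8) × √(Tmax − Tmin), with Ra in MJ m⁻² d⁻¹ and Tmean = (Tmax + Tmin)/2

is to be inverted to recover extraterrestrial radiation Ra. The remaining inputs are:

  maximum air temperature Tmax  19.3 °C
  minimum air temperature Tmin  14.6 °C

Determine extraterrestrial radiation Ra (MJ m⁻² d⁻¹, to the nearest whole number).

Tmean = (19.3+14.6)/2 = 16.95 °C; ΔT = 4.7
Ra = ET₀ / [0.0023 × 0.408 × (Tmean+17.8) × √ΔT]
   = 2.47 / (0.0023 × 0.408 × 34.75 × 2.1679) = 34.939 MJ m⁻² d⁻¹

35 MJ m⁻² d⁻¹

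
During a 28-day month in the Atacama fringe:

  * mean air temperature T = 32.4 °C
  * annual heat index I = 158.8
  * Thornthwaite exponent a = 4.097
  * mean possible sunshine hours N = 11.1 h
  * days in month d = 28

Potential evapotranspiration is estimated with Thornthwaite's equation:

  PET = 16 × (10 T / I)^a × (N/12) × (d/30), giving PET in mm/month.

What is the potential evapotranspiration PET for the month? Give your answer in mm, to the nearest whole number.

257 mm

10T/I = 10 × 32.4 / 158.8 = 2.0403
(10T/I)^a = 2.0403^4.097 = 18.5702
Uncorrected PET = 16 × 18.5702 = 297.123 mm
Correction = (N/12)(d/30) = (11.1/12)(28/30) = 0.8633
PET = 297.123 × 0.8633 = 256.506 mm/month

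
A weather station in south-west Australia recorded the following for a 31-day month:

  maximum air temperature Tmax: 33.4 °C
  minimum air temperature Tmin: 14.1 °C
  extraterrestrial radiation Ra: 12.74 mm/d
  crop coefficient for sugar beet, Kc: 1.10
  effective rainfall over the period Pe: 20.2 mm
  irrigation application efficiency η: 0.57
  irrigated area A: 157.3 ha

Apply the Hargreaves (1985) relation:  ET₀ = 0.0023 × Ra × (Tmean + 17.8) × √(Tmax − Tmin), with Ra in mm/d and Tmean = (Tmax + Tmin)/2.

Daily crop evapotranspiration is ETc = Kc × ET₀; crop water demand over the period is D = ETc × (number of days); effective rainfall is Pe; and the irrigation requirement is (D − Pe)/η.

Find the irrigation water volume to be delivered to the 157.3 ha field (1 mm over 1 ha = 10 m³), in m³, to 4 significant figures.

Tmean = (33.4 + 14.1)/2 = 23.75 °C
ET₀ = 0.0023 × 12.74 × (23.75 + 17.8) × √19.3 = 0.0023 × 12.74 × 41.55 × 4.3932 = 5.3487 mm/d
ETc = Kc × ET₀ = 1.10 × 5.3487 = 5.8836 mm/d
Crop demand D = ETc × 31 d = 5.8836 × 31 = 182.392 mm
D − Pe = 182.392 − 20.2 = 162.192 mm
Gross irrigation = 162.192 / 0.57 = 284.547 mm
Volume = 284.547 mm × 157.3 ha × 10 = 447592.4 m³

447600 m³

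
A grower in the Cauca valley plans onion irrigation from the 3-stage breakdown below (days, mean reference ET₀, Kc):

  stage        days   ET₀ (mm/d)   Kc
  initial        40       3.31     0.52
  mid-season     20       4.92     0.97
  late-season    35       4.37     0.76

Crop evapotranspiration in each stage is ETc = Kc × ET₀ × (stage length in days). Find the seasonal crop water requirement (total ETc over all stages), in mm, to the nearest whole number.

281 mm

initial: 0.52 × 3.31 × 40 = 68.85 mm
mid-season: 0.97 × 4.92 × 20 = 95.45 mm
late-season: 0.76 × 4.37 × 35 = 116.24 mm
Seasonal total = 280.54 mm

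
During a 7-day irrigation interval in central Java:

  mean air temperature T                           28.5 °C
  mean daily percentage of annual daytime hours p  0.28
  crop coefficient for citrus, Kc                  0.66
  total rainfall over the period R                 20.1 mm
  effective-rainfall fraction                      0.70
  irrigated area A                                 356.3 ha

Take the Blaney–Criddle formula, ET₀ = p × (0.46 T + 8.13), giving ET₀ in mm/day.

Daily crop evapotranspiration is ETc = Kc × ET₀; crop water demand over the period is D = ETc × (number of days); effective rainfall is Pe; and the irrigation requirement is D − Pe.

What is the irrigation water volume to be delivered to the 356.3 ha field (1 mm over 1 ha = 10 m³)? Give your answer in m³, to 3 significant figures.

ET₀ = 0.28 × (0.46 × 28.5 + 8.13) = 0.28 × 21.240 = 5.9472 mm/d
ETc = Kc × ET₀ = 0.66 × 5.9472 = 3.9252 mm/d
Crop demand D = ETc × 7 d = 3.9252 × 7 = 27.476 mm
Pe = 0.70 × 20.1 = 14.070 mm
D − Pe = 27.476 − 14.070 = 13.406 mm
Volume = 13.406 mm × 356.3 ha × 10 = 47765.6 m³

47800 m³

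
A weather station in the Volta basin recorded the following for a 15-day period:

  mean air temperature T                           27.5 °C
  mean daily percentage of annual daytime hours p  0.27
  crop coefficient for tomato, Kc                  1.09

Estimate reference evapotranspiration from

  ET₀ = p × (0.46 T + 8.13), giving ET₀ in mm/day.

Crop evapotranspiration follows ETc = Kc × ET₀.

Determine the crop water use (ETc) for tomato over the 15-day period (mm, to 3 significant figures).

91.7 mm

ET₀ = 0.27 × (0.46 × 27.5 + 8.13) = 0.27 × 20.780 = 5.6106 mm/d
ETc = Kc × ET₀ = 1.09 × 5.6106 = 6.1156 mm/d
Over 15 days: 6.1156 × 15 = 91.734 mm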